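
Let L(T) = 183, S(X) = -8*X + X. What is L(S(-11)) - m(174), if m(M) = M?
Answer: 9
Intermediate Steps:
S(X) = -7*X
L(S(-11)) - m(174) = 183 - 1*174 = 183 - 174 = 9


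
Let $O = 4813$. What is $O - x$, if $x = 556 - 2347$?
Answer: $6604$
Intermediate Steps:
$x = -1791$
$O - x = 4813 - -1791 = 4813 + 1791 = 6604$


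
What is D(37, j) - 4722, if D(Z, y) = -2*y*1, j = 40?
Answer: -4802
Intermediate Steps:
D(Z, y) = -2*y
D(37, j) - 4722 = -2*40 - 4722 = -80 - 4722 = -4802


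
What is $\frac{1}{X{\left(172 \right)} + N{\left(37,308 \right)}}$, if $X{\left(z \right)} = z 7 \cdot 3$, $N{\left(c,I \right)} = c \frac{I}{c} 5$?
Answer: $\frac{1}{5152} \approx 0.0001941$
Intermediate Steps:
$N{\left(c,I \right)} = 5 I$ ($N{\left(c,I \right)} = I 5 = 5 I$)
$X{\left(z \right)} = 21 z$ ($X{\left(z \right)} = 7 z 3 = 21 z$)
$\frac{1}{X{\left(172 \right)} + N{\left(37,308 \right)}} = \frac{1}{21 \cdot 172 + 5 \cdot 308} = \frac{1}{3612 + 1540} = \frac{1}{5152}$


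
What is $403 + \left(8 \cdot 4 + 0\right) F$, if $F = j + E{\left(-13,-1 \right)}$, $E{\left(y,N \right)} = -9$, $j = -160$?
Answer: $-5005$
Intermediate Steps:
$F = -169$ ($F = -160 - 9 = -169$)
$403 + \left(8 \cdot 4 + 0\right) F = 403 + \left(8 \cdot 4 + 0\right) \left(-169\right) = 403 + \left(32 + 0\right) \left(-169\right) = 403 + 32 \left(-169\right) = 403 - 5408 = -5005$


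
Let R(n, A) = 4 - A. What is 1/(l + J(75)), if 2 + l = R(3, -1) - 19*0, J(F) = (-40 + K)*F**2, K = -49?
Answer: -1/500622 ≈ -1.9975e-6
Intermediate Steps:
J(F) = -89*F**2 (J(F) = (-40 - 49)*F**2 = -89*F**2)
l = 3 (l = -2 + ((4 - 1*(-1)) - 19*0) = -2 + ((4 + 1) + 0) = -2 + (5 + 0) = -2 + 5 = 3)
1/(l + J(75)) = 1/(3 - 89*75**2) = 1/(3 - 89*5625) = 1/(3 - 500625) = 1/(-500622) = -1/500622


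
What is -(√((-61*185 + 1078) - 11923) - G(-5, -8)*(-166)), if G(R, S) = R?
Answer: 830 - I*√22130 ≈ 830.0 - 148.76*I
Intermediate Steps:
-(√((-61*185 + 1078) - 11923) - G(-5, -8)*(-166)) = -(√((-61*185 + 1078) - 11923) - (-5)*(-166)) = -(√((-11285 + 1078) - 11923) - 1*830) = -(√(-10207 - 11923) - 830) = -(√(-22130) - 830) = -(I*√22130 - 830) = -(-830 + I*√22130) = 830 - I*√22130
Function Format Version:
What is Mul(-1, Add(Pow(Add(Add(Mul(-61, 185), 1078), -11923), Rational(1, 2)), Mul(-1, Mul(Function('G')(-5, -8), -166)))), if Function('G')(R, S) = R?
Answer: Add(830, Mul(-1, I, Pow(22130, Rational(1, 2)))) ≈ Add(830.00, Mul(-148.76, I))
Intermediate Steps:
Mul(-1, Add(Pow(Add(Add(Mul(-61, 185), 1078), -11923), Rational(1, 2)), Mul(-1, Mul(Function('G')(-5, -8), -166)))) = Mul(-1, Add(Pow(Add(Add(Mul(-61, 185), 1078), -11923), Rational(1, 2)), Mul(-1, Mul(-5, -166)))) = Mul(-1, Add(Pow(Add(Add(-11285, 1078), -11923), Rational(1, 2)), Mul(-1, 830))) = Mul(-1, Add(Pow(Add(-10207, -11923), Rational(1, 2)), -830)) = Mul(-1, Add(Pow(-22130, Rational(1, 2)), -830)) = Mul(-1, Add(Mul(I, Pow(22130, Rational(1, 2))), -830)) = Mul(-1, Add(-830, Mul(I, Pow(22130, Rational(1, 2))))) = Add(830, Mul(-1, I, Pow(22130, Rational(1, 2))))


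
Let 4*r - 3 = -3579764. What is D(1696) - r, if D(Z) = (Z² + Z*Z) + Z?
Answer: 26597873/4 ≈ 6.6495e+6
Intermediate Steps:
D(Z) = Z + 2*Z² (D(Z) = (Z² + Z²) + Z = 2*Z² + Z = Z + 2*Z²)
r = -3579761/4 (r = ¾ + (¼)*(-3579764) = ¾ - 894941 = -3579761/4 ≈ -8.9494e+5)
D(1696) - r = 1696*(1 + 2*1696) - 1*(-3579761/4) = 1696*(1 + 3392) + 3579761/4 = 1696*3393 + 3579761/4 = 5754528 + 3579761/4 = 26597873/4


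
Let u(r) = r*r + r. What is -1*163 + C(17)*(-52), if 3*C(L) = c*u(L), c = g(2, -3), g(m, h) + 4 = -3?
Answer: 36965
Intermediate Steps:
g(m, h) = -7 (g(m, h) = -4 - 3 = -7)
u(r) = r + r² (u(r) = r² + r = r + r²)
c = -7
C(L) = -7*L*(1 + L)/3 (C(L) = (-7*L*(1 + L))/3 = -7*L*(1 + L)/3)
-1*163 + C(17)*(-52) = -1*163 - 7/3*17*(1 + 17)*(-52) = -163 - 7/3*17*18*(-52) = -163 - 714*(-52) = -163 + 37128 = 36965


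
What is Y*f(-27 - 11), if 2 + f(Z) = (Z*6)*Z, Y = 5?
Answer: 43310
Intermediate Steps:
f(Z) = -2 + 6*Z² (f(Z) = -2 + (Z*6)*Z = -2 + (6*Z)*Z = -2 + 6*Z²)
Y*f(-27 - 11) = 5*(-2 + 6*(-27 - 11)²) = 5*(-2 + 6*(-38)²) = 5*(-2 + 6*1444) = 5*(-2 + 8664) = 5*8662 = 43310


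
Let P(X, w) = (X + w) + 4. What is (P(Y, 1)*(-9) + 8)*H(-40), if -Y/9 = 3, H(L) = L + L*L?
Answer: 321360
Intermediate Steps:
H(L) = L + L**2
Y = -27 (Y = -9*3 = -27)
P(X, w) = 4 + X + w
(P(Y, 1)*(-9) + 8)*H(-40) = ((4 - 27 + 1)*(-9) + 8)*(-40*(1 - 40)) = (-22*(-9) + 8)*(-40*(-39)) = (198 + 8)*1560 = 206*1560 = 321360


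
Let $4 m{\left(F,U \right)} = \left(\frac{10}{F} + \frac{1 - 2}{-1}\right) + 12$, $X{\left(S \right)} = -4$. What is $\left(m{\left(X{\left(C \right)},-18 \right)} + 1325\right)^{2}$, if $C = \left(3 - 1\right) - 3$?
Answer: $\frac{112805641}{64} \approx 1.7626 \cdot 10^{6}$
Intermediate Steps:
$C = -1$ ($C = \left(3 - 1\right) - 3 = 2 - 3 = -1$)
$m{\left(F,U \right)} = \frac{13}{4} + \frac{5}{2 F}$ ($m{\left(F,U \right)} = \frac{\left(\frac{10}{F} + \frac{1 - 2}{-1}\right) + 12}{4} = \frac{\left(\frac{10}{F} + \left(1 - 2\right) \left(-1\right)\right) + 12}{4} = \frac{\left(\frac{10}{F} - -1\right) + 12}{4} = \frac{\left(\frac{10}{F} + 1\right) + 12}{4} = \frac{\left(1 + \frac{10}{F}\right) + 12}{4} = \frac{13 + \frac{10}{F}}{4} = \frac{13}{4} + \frac{5}{2 F}$)
$\left(m{\left(X{\left(C \right)},-18 \right)} + 1325\right)^{2} = \left(\frac{10 + 13 \left(-4\right)}{4 \left(-4\right)} + 1325\right)^{2} = \left(\frac{1}{4} \left(- \frac{1}{4}\right) \left(10 - 52\right) + 1325\right)^{2} = \left(\frac{1}{4} \left(- \frac{1}{4}\right) \left(-42\right) + 1325\right)^{2} = \left(\frac{21}{8} + 1325\right)^{2} = \left(\frac{10621}{8}\right)^{2} = \frac{112805641}{64}$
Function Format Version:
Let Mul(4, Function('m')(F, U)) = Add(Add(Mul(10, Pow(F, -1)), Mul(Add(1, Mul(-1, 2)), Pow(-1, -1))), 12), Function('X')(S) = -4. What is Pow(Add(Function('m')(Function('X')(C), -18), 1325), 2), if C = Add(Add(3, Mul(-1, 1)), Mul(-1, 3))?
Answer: Rational(112805641, 64) ≈ 1.7626e+6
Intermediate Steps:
C = -1 (C = Add(Add(3, -1), -3) = Add(2, -3) = -1)
Function('m')(F, U) = Add(Rational(13, 4), Mul(Rational(5, 2), Pow(F, -1))) (Function('m')(F, U) = Mul(Rational(1, 4), Add(Add(Mul(10, Pow(F, -1)), Mul(Add(1, Mul(-1, 2)), Pow(-1, -1))), 12)) = Mul(Rational(1, 4), Add(Add(Mul(10, Pow(F, -1)), Mul(Add(1, -2), -1)), 12)) = Mul(Rational(1, 4), Add(Add(Mul(10, Pow(F, -1)), Mul(-1, -1)), 12)) = Mul(Rational(1, 4), Add(Add(Mul(10, Pow(F, -1)), 1), 12)) = Mul(Rational(1, 4), Add(Add(1, Mul(10, Pow(F, -1))), 12)) = Mul(Rational(1, 4), Add(13, Mul(10, Pow(F, -1)))) = Add(Rational(13, 4), Mul(Rational(5, 2), Pow(F, -1))))
Pow(Add(Function('m')(Function('X')(C), -18), 1325), 2) = Pow(Add(Mul(Rational(1, 4), Pow(-4, -1), Add(10, Mul(13, -4))), 1325), 2) = Pow(Add(Mul(Rational(1, 4), Rational(-1, 4), Add(10, -52)), 1325), 2) = Pow(Add(Mul(Rational(1, 4), Rational(-1, 4), -42), 1325), 2) = Pow(Add(Rational(21, 8), 1325), 2) = Pow(Rational(10621, 8), 2) = Rational(112805641, 64)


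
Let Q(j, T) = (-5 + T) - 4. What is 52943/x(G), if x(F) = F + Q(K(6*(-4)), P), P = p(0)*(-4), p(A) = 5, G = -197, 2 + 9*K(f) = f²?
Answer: -52943/226 ≈ -234.26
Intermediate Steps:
K(f) = -2/9 + f²/9
P = -20 (P = 5*(-4) = -20)
Q(j, T) = -9 + T
x(F) = -29 + F (x(F) = F + (-9 - 20) = F - 29 = -29 + F)
52943/x(G) = 52943/(-29 - 197) = 52943/(-226) = 52943*(-1/226) = -52943/226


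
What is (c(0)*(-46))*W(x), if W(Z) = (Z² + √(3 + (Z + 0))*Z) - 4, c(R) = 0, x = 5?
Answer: 0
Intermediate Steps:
W(Z) = -4 + Z² + Z*√(3 + Z) (W(Z) = (Z² + √(3 + Z)*Z) - 4 = (Z² + Z*√(3 + Z)) - 4 = -4 + Z² + Z*√(3 + Z))
(c(0)*(-46))*W(x) = (0*(-46))*(-4 + 5² + 5*√(3 + 5)) = 0*(-4 + 25 + 5*√8) = 0*(-4 + 25 + 5*(2*√2)) = 0*(-4 + 25 + 10*√2) = 0*(21 + 10*√2) = 0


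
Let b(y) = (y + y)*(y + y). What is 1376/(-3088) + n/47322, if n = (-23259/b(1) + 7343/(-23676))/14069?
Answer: -30809804289475/69141577611546 ≈ -0.44560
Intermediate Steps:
b(y) = 4*y² (b(y) = (2*y)*(2*y) = 4*y²)
n = -3129031/7570401 (n = (-23259/(4*1²) + 7343/(-23676))/14069 = (-23259/(4*1) + 7343*(-1/23676))*(1/14069) = (-23259/4 - 7343/23676)*(1/14069) = -34419341/5919*1/14069 = -3129031/7570401 ≈ -0.41332)
1376/(-3088) + n/47322 = 1376/(-3088) - 3129031/7570401/47322 = 1376*(-1/3088) - 3129031/7570401*1/47322 = -86/193 - 3129031/358246516122 = -30809804289475/69141577611546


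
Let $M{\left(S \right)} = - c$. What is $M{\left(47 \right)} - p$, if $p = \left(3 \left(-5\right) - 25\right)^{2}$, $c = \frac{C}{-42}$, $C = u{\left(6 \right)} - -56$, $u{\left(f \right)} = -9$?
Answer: $- \frac{67153}{42} \approx -1598.9$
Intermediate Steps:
$C = 47$ ($C = -9 - -56 = -9 + 56 = 47$)
$c = - \frac{47}{42}$ ($c = \frac{47}{-42} = 47 \left(- \frac{1}{42}\right) = - \frac{47}{42} \approx -1.119$)
$p = 1600$ ($p = \left(-15 - 25\right)^{2} = \left(-40\right)^{2} = 1600$)
$M{\left(S \right)} = \frac{47}{42}$ ($M{\left(S \right)} = \left(-1\right) \left(- \frac{47}{42}\right) = \frac{47}{42}$)
$M{\left(47 \right)} - p = \frac{47}{42} - 1600 = - \frac{67153}{42}$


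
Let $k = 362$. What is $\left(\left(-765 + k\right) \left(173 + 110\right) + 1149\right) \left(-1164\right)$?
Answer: $131415600$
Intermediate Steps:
$\left(\left(-765 + k\right) \left(173 + 110\right) + 1149\right) \left(-1164\right) = \left(\left(-765 + 362\right) \left(173 + 110\right) + 1149\right) \left(-1164\right) = \left(\left(-403\right) 283 + 1149\right) \left(-1164\right) = \left(-114049 + 1149\right) \left(-1164\right) = \left(-112900\right) \left(-1164\right) = 131415600$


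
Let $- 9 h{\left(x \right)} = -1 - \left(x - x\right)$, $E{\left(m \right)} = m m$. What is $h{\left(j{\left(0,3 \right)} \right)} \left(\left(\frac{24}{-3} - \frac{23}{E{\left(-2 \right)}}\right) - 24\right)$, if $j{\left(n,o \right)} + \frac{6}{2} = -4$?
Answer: $- \frac{151}{36} \approx -4.1944$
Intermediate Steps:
$j{\left(n,o \right)} = -7$ ($j{\left(n,o \right)} = -3 - 4 = -7$)
$E{\left(m \right)} = m^{2}$
$h{\left(x \right)} = \frac{1}{9}$ ($h{\left(x \right)} = - \frac{-1 - \left(x - x\right)}{9} = - \frac{-1 - 0}{9} = - \frac{-1 + 0}{9} = \left(- \frac{1}{9}\right) \left(-1\right) = \frac{1}{9}$)
$h{\left(j{\left(0,3 \right)} \right)} \left(\left(\frac{24}{-3} - \frac{23}{E{\left(-2 \right)}}\right) - 24\right) = \frac{\left(\frac{24}{-3} - \frac{23}{\left(-2\right)^{2}}\right) - 24}{9} = \frac{\left(24 \left(- \frac{1}{3}\right) - \frac{23}{4}\right) - 24}{9} = \frac{\left(-8 - \frac{23}{4}\right) - 24}{9} = \frac{- \frac{55}{4} - 24}{9} = \frac{1}{9} \left(- \frac{151}{4}\right) = - \frac{151}{36}$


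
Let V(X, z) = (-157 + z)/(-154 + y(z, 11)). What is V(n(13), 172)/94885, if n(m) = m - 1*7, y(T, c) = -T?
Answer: -3/6186502 ≈ -4.8493e-7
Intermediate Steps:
n(m) = -7 + m (n(m) = m - 7 = -7 + m)
V(X, z) = (-157 + z)/(-154 - z)
V(n(13), 172)/94885 = ((157 - 1*172)/(154 + 172))/94885 = ((157 - 172)/326)*(1/94885) = ((1/326)*(-15))*(1/94885) = -15/326*1/94885 = -3/6186502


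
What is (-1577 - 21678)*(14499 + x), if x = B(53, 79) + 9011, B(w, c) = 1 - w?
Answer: -545515790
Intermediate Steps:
x = 8959 (x = (1 - 1*53) + 9011 = (1 - 53) + 9011 = -52 + 9011 = 8959)
(-1577 - 21678)*(14499 + x) = (-1577 - 21678)*(14499 + 8959) = -23255*23458 = -545515790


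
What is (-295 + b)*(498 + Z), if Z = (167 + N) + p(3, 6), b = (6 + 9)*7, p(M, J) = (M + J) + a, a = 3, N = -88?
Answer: -111910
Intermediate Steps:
p(M, J) = 3 + J + M (p(M, J) = (M + J) + 3 = (J + M) + 3 = 3 + J + M)
b = 105 (b = 15*7 = 105)
Z = 91 (Z = (167 - 88) + (3 + 6 + 3) = 79 + 12 = 91)
(-295 + b)*(498 + Z) = (-295 + 105)*(498 + 91) = -190*589 = -111910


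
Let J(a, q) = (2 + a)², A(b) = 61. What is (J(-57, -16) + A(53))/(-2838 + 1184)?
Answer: -1543/827 ≈ -1.8658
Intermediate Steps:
(J(-57, -16) + A(53))/(-2838 + 1184) = ((2 - 57)² + 61)/(-2838 + 1184) = ((-55)² + 61)/(-1654) = (3025 + 61)*(-1/1654) = 3086*(-1/1654) = -1543/827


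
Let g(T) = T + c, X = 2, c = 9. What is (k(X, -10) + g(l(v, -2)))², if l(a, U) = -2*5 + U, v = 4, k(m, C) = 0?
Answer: 9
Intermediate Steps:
l(a, U) = -10 + U
g(T) = 9 + T (g(T) = T + 9 = 9 + T)
(k(X, -10) + g(l(v, -2)))² = (0 + (9 + (-10 - 2)))² = (0 + (9 - 12))² = (0 - 3)² = (-3)² = 9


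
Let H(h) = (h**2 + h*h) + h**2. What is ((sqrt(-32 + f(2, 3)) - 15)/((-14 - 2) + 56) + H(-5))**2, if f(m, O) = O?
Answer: (2985 + I*sqrt(29))**2/1600 ≈ 5568.9 + 20.093*I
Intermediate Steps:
H(h) = 3*h**2 (H(h) = (h**2 + h**2) + h**2 = 2*h**2 + h**2 = 3*h**2)
((sqrt(-32 + f(2, 3)) - 15)/((-14 - 2) + 56) + H(-5))**2 = ((sqrt(-32 + 3) - 15)/((-14 - 2) + 56) + 3*(-5)**2)**2 = ((sqrt(-29) - 15)/(-16 + 56) + 3*25)**2 = ((I*sqrt(29) - 15)/40 + 75)**2 = ((-15 + I*sqrt(29))*(1/40) + 75)**2 = ((-3/8 + I*sqrt(29)/40) + 75)**2 = (597/8 + I*sqrt(29)/40)**2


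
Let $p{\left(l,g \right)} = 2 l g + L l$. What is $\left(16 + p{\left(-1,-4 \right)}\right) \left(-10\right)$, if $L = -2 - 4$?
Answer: $-300$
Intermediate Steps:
$L = -6$ ($L = -2 - 4 = -6$)
$p{\left(l,g \right)} = - 6 l + 2 g l$ ($p{\left(l,g \right)} = 2 l g - 6 l = 2 g l - 6 l = - 6 l + 2 g l$)
$\left(16 + p{\left(-1,-4 \right)}\right) \left(-10\right) = \left(16 + 2 \left(-1\right) \left(-3 - 4\right)\right) \left(-10\right) = \left(16 + 2 \left(-1\right) \left(-7\right)\right) \left(-10\right) = \left(16 + 14\right) \left(-10\right) = 30 \left(-10\right) = -300$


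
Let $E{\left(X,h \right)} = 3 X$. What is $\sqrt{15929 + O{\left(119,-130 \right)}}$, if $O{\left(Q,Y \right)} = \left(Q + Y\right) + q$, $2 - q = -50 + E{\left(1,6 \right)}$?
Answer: $\sqrt{15967} \approx 126.36$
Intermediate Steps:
$q = 49$ ($q = 2 - \left(-50 + 3 \cdot 1\right) = 2 - \left(-50 + 3\right) = 2 - -47 = 2 + 47 = 49$)
$O{\left(Q,Y \right)} = 49 + Q + Y$ ($O{\left(Q,Y \right)} = \left(Q + Y\right) + 49 = 49 + Q + Y$)
$\sqrt{15929 + O{\left(119,-130 \right)}} = \sqrt{15929 + \left(49 + 119 - 130\right)} = \sqrt{15929 + 38} = \sqrt{15967}$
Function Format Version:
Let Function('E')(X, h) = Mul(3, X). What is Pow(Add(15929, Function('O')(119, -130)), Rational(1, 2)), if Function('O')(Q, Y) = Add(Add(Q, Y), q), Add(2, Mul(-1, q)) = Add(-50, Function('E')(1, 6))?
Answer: Pow(15967, Rational(1, 2)) ≈ 126.36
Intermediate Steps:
q = 49 (q = Add(2, Mul(-1, Add(-50, Mul(3, 1)))) = Add(2, Mul(-1, Add(-50, 3))) = Add(2, Mul(-1, -47)) = Add(2, 47) = 49)
Function('O')(Q, Y) = Add(49, Q, Y) (Function('O')(Q, Y) = Add(Add(Q, Y), 49) = Add(49, Q, Y))
Pow(Add(15929, Function('O')(119, -130)), Rational(1, 2)) = Pow(Add(15929, Add(49, 119, -130)), Rational(1, 2)) = Pow(Add(15929, 38), Rational(1, 2)) = Pow(15967, Rational(1, 2))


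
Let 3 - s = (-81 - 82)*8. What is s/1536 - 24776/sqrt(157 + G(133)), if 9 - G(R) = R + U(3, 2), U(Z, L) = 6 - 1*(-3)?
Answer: 1307/1536 - 6194*sqrt(6)/3 ≈ -5056.5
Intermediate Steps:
U(Z, L) = 9 (U(Z, L) = 6 + 3 = 9)
G(R) = -R (G(R) = 9 - (R + 9) = 9 - (9 + R) = 9 + (-9 - R) = -R)
s = 1307 (s = 3 - (-81 - 82)*8 = 3 - (-163)*8 = 3 - 1*(-1304) = 3 + 1304 = 1307)
s/1536 - 24776/sqrt(157 + G(133)) = 1307/1536 - 24776/sqrt(157 - 1*133) = 1307*(1/1536) - 24776/sqrt(157 - 133) = 1307/1536 - 24776*sqrt(6)/12 = 1307/1536 - 6194*sqrt(6)/3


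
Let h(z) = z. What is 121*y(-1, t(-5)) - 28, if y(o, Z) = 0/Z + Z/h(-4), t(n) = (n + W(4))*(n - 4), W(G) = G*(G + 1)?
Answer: 16223/4 ≈ 4055.8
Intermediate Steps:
W(G) = G*(1 + G)
t(n) = (-4 + n)*(20 + n) (t(n) = (n + 4*(1 + 4))*(n - 4) = (n + 4*5)*(-4 + n) = (n + 20)*(-4 + n) = (20 + n)*(-4 + n) = (-4 + n)*(20 + n))
y(o, Z) = -Z/4 (y(o, Z) = 0/Z + Z/(-4) = 0 + Z*(-1/4) = 0 - Z/4 = -Z/4)
121*y(-1, t(-5)) - 28 = 121*(-(-80 + (-5)**2 + 16*(-5))/4) - 28 = 121*(-(-80 + 25 - 80)/4) - 28 = 121*(-1/4*(-135)) - 28 = 121*(135/4) - 28 = 16335/4 - 28 = 16223/4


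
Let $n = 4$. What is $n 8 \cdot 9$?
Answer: $288$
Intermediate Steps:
$n 8 \cdot 9 = 4 \cdot 8 \cdot 9 = 32 \cdot 9 = 288$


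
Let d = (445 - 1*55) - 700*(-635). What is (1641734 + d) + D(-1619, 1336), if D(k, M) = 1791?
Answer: 2088415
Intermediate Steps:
d = 444890 (d = (445 - 55) + 444500 = 390 + 444500 = 444890)
(1641734 + d) + D(-1619, 1336) = (1641734 + 444890) + 1791 = 2086624 + 1791 = 2088415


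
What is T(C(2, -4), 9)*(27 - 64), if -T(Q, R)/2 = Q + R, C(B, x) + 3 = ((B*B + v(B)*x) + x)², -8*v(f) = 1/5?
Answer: 22237/50 ≈ 444.74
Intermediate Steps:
v(f) = -1/40 (v(f) = -⅛/5 = -⅛*⅕ = -1/40)
C(B, x) = -3 + (B² + 39*x/40)² (C(B, x) = -3 + ((B*B - x/40) + x)² = -3 + ((B² - x/40) + x)² = -3 + (B² + 39*x/40)²)
T(Q, R) = -2*Q - 2*R (T(Q, R) = -2*(Q + R) = -2*Q - 2*R)
T(C(2, -4), 9)*(27 - 64) = (-2*(-3 + (39*(-4) + 40*2²)²/1600) - 2*9)*(27 - 64) = (-2*(-3 + (-156 + 40*4)²/1600) - 18)*(-37) = (-2*(-3 + (-156 + 160)²/1600) - 18)*(-37) = (-2*(-3 + (1/1600)*4²) - 18)*(-37) = (-2*(-3 + (1/1600)*16) - 18)*(-37) = (-2*(-3 + 1/100) - 18)*(-37) = (-2*(-299/100) - 18)*(-37) = (299/50 - 18)*(-37) = -601/50*(-37) = 22237/50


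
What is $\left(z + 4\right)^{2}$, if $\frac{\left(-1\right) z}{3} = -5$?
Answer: $361$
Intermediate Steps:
$z = 15$ ($z = \left(-3\right) \left(-5\right) = 15$)
$\left(z + 4\right)^{2} = \left(15 + 4\right)^{2} = 19^{2} = 361$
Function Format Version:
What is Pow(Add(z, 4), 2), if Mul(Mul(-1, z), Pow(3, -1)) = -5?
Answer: 361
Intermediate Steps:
z = 15 (z = Mul(-3, -5) = 15)
Pow(Add(z, 4), 2) = Pow(Add(15, 4), 2) = Pow(19, 2) = 361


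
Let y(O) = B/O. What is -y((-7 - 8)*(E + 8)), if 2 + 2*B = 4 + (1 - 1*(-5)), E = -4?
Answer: 1/15 ≈ 0.066667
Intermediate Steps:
B = 4 (B = -1 + (4 + (1 - 1*(-5)))/2 = -1 + (4 + (1 + 5))/2 = -1 + (4 + 6)/2 = -1 + (1/2)*10 = -1 + 5 = 4)
y(O) = 4/O
-y((-7 - 8)*(E + 8)) = -4/((-7 - 8)*(-4 + 8)) = -4/((-15*4)) = -4/(-60) = -4*(-1)/60 = -1*(-1/15) = 1/15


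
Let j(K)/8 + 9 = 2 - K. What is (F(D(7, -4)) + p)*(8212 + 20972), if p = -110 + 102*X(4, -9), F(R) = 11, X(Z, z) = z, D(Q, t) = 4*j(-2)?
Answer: -29680128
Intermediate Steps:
j(K) = -56 - 8*K (j(K) = -72 + 8*(2 - K) = -72 + (16 - 8*K) = -56 - 8*K)
D(Q, t) = -160 (D(Q, t) = 4*(-56 - 8*(-2)) = 4*(-56 + 16) = 4*(-40) = -160)
p = -1028 (p = -110 + 102*(-9) = -110 - 918 = -1028)
(F(D(7, -4)) + p)*(8212 + 20972) = (11 - 1028)*(8212 + 20972) = -1017*29184 = -29680128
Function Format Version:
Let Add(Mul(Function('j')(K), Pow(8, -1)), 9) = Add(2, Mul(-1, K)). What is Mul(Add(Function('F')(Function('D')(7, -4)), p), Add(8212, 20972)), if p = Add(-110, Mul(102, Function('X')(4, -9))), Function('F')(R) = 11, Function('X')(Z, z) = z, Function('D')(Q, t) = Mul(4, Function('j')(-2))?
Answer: -29680128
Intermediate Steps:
Function('j')(K) = Add(-56, Mul(-8, K)) (Function('j')(K) = Add(-72, Mul(8, Add(2, Mul(-1, K)))) = Add(-72, Add(16, Mul(-8, K))) = Add(-56, Mul(-8, K)))
Function('D')(Q, t) = -160 (Function('D')(Q, t) = Mul(4, Add(-56, Mul(-8, -2))) = Mul(4, Add(-56, 16)) = Mul(4, -40) = -160)
p = -1028 (p = Add(-110, Mul(102, -9)) = Add(-110, -918) = -1028)
Mul(Add(Function('F')(Function('D')(7, -4)), p), Add(8212, 20972)) = Mul(Add(11, -1028), Add(8212, 20972)) = Mul(-1017, 29184) = -29680128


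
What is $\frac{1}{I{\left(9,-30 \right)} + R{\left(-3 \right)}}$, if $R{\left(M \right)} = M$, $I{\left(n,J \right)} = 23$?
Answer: $\frac{1}{20} \approx 0.05$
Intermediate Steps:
$\frac{1}{I{\left(9,-30 \right)} + R{\left(-3 \right)}} = \frac{1}{23 - 3} = \frac{1}{20}$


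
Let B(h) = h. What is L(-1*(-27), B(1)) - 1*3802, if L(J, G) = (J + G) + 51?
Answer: -3723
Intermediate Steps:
L(J, G) = 51 + G + J (L(J, G) = (G + J) + 51 = 51 + G + J)
L(-1*(-27), B(1)) - 1*3802 = (51 + 1 - 1*(-27)) - 1*3802 = (51 + 1 + 27) - 3802 = 79 - 3802 = -3723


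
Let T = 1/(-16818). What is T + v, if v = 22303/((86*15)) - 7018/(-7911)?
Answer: 86655514049/4767524595 ≈ 18.176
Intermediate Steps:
v = 61830751/3401730 (v = 22303/1290 - 7018*(-1/7911) = 22303*(1/1290) + 7018/7911 = 22303/1290 + 7018/7911 = 61830751/3401730 ≈ 18.176)
T = -1/16818 ≈ -5.9460e-5
T + v = -1/16818 + 61830751/3401730 = 86655514049/4767524595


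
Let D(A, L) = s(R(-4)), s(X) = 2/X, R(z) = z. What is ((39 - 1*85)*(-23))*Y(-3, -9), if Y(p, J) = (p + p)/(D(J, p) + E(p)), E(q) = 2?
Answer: -4232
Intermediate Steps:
D(A, L) = -½ (D(A, L) = 2/(-4) = 2*(-¼) = -½)
Y(p, J) = 4*p/3 (Y(p, J) = (p + p)/(-½ + 2) = (2*p)/(3/2) = (2*p)*(⅔) = 4*p/3)
((39 - 1*85)*(-23))*Y(-3, -9) = ((39 - 1*85)*(-23))*((4/3)*(-3)) = ((39 - 85)*(-23))*(-4) = -46*(-23)*(-4) = 1058*(-4) = -4232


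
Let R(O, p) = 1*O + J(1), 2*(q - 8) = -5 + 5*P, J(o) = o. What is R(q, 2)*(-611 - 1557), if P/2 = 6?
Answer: -79132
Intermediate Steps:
P = 12 (P = 2*6 = 12)
q = 71/2 (q = 8 + (-5 + 5*12)/2 = 8 + (-5 + 60)/2 = 8 + (½)*55 = 8 + 55/2 = 71/2 ≈ 35.500)
R(O, p) = 1 + O (R(O, p) = 1*O + 1 = O + 1 = 1 + O)
R(q, 2)*(-611 - 1557) = (1 + 71/2)*(-611 - 1557) = (73/2)*(-2168) = -79132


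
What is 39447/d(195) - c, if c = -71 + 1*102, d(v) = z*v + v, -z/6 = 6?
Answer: -83674/2275 ≈ -36.780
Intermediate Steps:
z = -36 (z = -6*6 = -36)
d(v) = -35*v (d(v) = -36*v + v = -35*v)
c = 31 (c = -71 + 102 = 31)
39447/d(195) - c = 39447/((-35*195)) - 1*31 = 39447/(-6825) - 31 = 39447*(-1/6825) - 31 = -13149/2275 - 31 = -83674/2275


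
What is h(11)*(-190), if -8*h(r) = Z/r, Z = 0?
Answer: 0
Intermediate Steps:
h(r) = 0 (h(r) = -0/r = -1/8*0 = 0)
h(11)*(-190) = 0*(-190) = 0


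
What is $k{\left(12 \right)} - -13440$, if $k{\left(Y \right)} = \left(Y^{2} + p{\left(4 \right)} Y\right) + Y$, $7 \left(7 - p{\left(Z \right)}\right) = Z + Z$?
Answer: $\frac{95664}{7} \approx 13666.0$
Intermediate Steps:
$p{\left(Z \right)} = 7 - \frac{2 Z}{7}$ ($p{\left(Z \right)} = 7 - \frac{Z + Z}{7} = 7 - \frac{2 Z}{7}$)
$k{\left(Y \right)} = Y^{2} + \frac{48 Y}{7}$ ($k{\left(Y \right)} = \left(Y^{2} + \left(7 - \frac{8}{7}\right) Y\right) + Y = \left(Y^{2} + \frac{41 Y}{7}\right) + Y = Y^{2} + \frac{48 Y}{7}$)
$k{\left(12 \right)} - -13440 = \frac{1}{7} \cdot 12 \left(48 + 7 \cdot 12\right) - -13440 = \frac{1}{7} \cdot 12 \left(48 + 84\right) + 13440 = \frac{1}{7} \cdot 12 \cdot 132 + 13440 = \frac{1584}{7} + 13440 = \frac{95664}{7}$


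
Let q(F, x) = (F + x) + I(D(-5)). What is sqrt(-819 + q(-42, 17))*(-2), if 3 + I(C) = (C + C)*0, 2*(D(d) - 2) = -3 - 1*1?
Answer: -22*I*sqrt(7) ≈ -58.207*I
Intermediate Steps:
D(d) = 0 (D(d) = 2 + (-3 - 1*1)/2 = 2 + (-3 - 1)/2 = 2 + (1/2)*(-4) = 2 - 2 = 0)
I(C) = -3 (I(C) = -3 + (C + C)*0 = -3 + (2*C)*0 = -3 + 0 = -3)
q(F, x) = -3 + F + x (q(F, x) = (F + x) - 3 = -3 + F + x)
sqrt(-819 + q(-42, 17))*(-2) = sqrt(-819 + (-3 - 42 + 17))*(-2) = sqrt(-819 - 28)*(-2) = sqrt(-847)*(-2) = (11*I*sqrt(7))*(-2) = -22*I*sqrt(7)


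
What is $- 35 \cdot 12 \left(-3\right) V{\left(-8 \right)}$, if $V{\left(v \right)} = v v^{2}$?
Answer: $-645120$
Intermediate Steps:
$V{\left(v \right)} = v^{3}$
$- 35 \cdot 12 \left(-3\right) V{\left(-8 \right)} = - 35 \cdot 12 \left(-3\right) \left(-8\right)^{3} = \left(-35\right) \left(-36\right) \left(-512\right) = 1260 \left(-512\right) = -645120$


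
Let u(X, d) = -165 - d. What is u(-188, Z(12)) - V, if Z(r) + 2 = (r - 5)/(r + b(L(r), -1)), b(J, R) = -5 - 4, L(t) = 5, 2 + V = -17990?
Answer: 53480/3 ≈ 17827.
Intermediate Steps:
V = -17992 (V = -2 - 17990 = -17992)
b(J, R) = -9
Z(r) = -2 + (-5 + r)/(-9 + r) (Z(r) = -2 + (r - 5)/(r - 9) = -2 + (-5 + r)/(-9 + r))
u(-188, Z(12)) - V = (-165 - (13 - 1*12)/(-9 + 12)) - 1*(-17992) = (-165 - (13 - 12)/3) + 17992 = (-165 - 1/3) + 17992 = -496/3 + 17992 = 53480/3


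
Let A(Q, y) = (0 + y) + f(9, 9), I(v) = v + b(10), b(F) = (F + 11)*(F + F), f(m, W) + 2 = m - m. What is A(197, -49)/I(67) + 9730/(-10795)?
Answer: -1057811/1051433 ≈ -1.0061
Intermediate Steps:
f(m, W) = -2 (f(m, W) = -2 + (m - m) = -2 + 0 = -2)
b(F) = 2*F*(11 + F) (b(F) = (11 + F)*(2*F) = 2*F*(11 + F))
I(v) = 420 + v (I(v) = v + 2*10*(11 + 10) = v + 2*10*21 = v + 420 = 420 + v)
A(Q, y) = -2 + y (A(Q, y) = (0 + y) - 2 = y - 2 = -2 + y)
A(197, -49)/I(67) + 9730/(-10795) = (-2 - 49)/(420 + 67) + 9730/(-10795) = -51/487 + 9730*(-1/10795) = -51*1/487 - 1946/2159 = -51/487 - 1946/2159 = -1057811/1051433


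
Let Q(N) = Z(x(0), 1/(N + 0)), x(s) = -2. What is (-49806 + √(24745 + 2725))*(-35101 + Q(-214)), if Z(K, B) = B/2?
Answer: 374123471787/214 - 15023229*√27470/428 ≈ 1.7424e+9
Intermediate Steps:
Z(K, B) = B/2 (Z(K, B) = B*(½) = B/2)
Q(N) = 1/(2*N) (Q(N) = 1/(2*(N + 0)) = 1/(2*N))
(-49806 + √(24745 + 2725))*(-35101 + Q(-214)) = (-49806 + √(24745 + 2725))*(-35101 + (½)/(-214)) = (-49806 + √27470)*(-35101 + (½)*(-1/214)) = (-49806 + √27470)*(-35101 - 1/428) = (-49806 + √27470)*(-15023229/428) = 374123471787/214 - 15023229*√27470/428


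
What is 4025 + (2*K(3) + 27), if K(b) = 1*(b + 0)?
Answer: 4058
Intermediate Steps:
K(b) = b (K(b) = 1*b = b)
4025 + (2*K(3) + 27) = 4025 + (2*3 + 27) = 4025 + (6 + 27) = 4025 + 33 = 4058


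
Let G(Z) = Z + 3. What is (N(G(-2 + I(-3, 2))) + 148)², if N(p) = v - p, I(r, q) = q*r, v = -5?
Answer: 21904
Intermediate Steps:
G(Z) = 3 + Z
N(p) = -5 - p
(N(G(-2 + I(-3, 2))) + 148)² = ((-5 - (3 + (-2 + 2*(-3)))) + 148)² = ((-5 - (3 + (-2 - 6))) + 148)² = ((-5 - (3 - 8)) + 148)² = ((-5 - 1*(-5)) + 148)² = ((-5 + 5) + 148)² = (0 + 148)² = 148² = 21904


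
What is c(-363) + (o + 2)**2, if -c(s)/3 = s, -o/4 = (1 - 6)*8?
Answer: 27333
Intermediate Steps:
o = 160 (o = -4*(1 - 6)*8 = -(-20)*8 = -4*(-40) = 160)
c(s) = -3*s
c(-363) + (o + 2)**2 = -3*(-363) + (160 + 2)**2 = 1089 + 162**2 = 1089 + 26244 = 27333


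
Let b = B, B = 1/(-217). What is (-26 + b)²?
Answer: 31843449/47089 ≈ 676.24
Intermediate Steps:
B = -1/217 ≈ -0.0046083
b = -1/217 ≈ -0.0046083
(-26 + b)² = (-26 - 1/217)² = (-5643/217)² = 31843449/47089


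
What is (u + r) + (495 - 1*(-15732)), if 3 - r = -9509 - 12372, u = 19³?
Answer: 44970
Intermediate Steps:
u = 6859
r = 21884 (r = 3 - (-9509 - 12372) = 3 - 1*(-21881) = 3 + 21881 = 21884)
(u + r) + (495 - 1*(-15732)) = (6859 + 21884) + (495 - 1*(-15732)) = 28743 + (495 + 15732) = 28743 + 16227 = 44970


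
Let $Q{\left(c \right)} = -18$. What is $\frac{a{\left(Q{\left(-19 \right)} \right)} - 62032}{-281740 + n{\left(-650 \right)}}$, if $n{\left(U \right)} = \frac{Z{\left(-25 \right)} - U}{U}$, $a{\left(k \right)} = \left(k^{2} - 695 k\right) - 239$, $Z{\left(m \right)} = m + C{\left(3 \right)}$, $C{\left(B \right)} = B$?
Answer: $\frac{5355675}{30521938} \approx 0.17547$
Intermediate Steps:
$Z{\left(m \right)} = 3 + m$ ($Z{\left(m \right)} = m + 3 = 3 + m$)
$a{\left(k \right)} = -239 + k^{2} - 695 k$
$n{\left(U \right)} = \frac{-22 - U}{U}$ ($n{\left(U \right)} = \frac{\left(3 - 25\right) - U}{U} = \frac{-22 - U}{U}$)
$\frac{a{\left(Q{\left(-19 \right)} \right)} - 62032}{-281740 + n{\left(-650 \right)}} = \frac{\left(-239 + \left(-18\right)^{2} - -12510\right) - 62032}{-281740 + \frac{-22 - -650}{-650}} = \frac{\left(-239 + 324 + 12510\right) - 62032}{-281740 - \frac{-22 + 650}{650}} = \frac{12595 - 62032}{-281740 - \frac{314}{325}} = - \frac{49437}{-281740 - \frac{314}{325}} = - \frac{49437}{- \frac{91565814}{325}} = \left(-49437\right) \left(- \frac{325}{91565814}\right) = \frac{5355675}{30521938}$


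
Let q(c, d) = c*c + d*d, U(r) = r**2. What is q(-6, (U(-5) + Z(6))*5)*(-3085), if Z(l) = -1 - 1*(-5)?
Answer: -64973185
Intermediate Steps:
Z(l) = 4 (Z(l) = -1 + 5 = 4)
q(c, d) = c**2 + d**2
q(-6, (U(-5) + Z(6))*5)*(-3085) = ((-6)**2 + (((-5)**2 + 4)*5)**2)*(-3085) = (36 + ((25 + 4)*5)**2)*(-3085) = (36 + (29*5)**2)*(-3085) = (36 + 145**2)*(-3085) = (36 + 21025)*(-3085) = 21061*(-3085) = -64973185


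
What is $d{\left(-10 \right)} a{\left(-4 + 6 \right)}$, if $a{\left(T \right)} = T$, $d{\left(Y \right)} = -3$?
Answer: $-6$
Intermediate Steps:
$d{\left(-10 \right)} a{\left(-4 + 6 \right)} = - 3 \left(-4 + 6\right) = \left(-3\right) 2 = -6$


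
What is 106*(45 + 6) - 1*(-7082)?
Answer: 12488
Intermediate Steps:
106*(45 + 6) - 1*(-7082) = 106*51 + 7082 = 5406 + 7082 = 12488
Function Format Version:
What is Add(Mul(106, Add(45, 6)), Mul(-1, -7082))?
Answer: 12488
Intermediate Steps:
Add(Mul(106, Add(45, 6)), Mul(-1, -7082)) = Add(Mul(106, 51), 7082) = Add(5406, 7082) = 12488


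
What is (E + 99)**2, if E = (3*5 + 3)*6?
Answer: 42849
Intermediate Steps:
E = 108 (E = (15 + 3)*6 = 18*6 = 108)
(E + 99)**2 = (108 + 99)**2 = 207**2 = 42849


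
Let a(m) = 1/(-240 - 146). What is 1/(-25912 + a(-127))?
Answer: -386/10002033 ≈ -3.8592e-5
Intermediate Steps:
a(m) = -1/386 (a(m) = 1/(-386) = -1/386)
1/(-25912 + a(-127)) = 1/(-25912 - 1/386) = 1/(-10002033/386) = -386/10002033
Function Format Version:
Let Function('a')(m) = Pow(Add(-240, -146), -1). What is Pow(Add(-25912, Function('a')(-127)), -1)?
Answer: Rational(-386, 10002033) ≈ -3.8592e-5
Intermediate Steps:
Function('a')(m) = Rational(-1, 386) (Function('a')(m) = Pow(-386, -1) = Rational(-1, 386))
Pow(Add(-25912, Function('a')(-127)), -1) = Pow(Add(-25912, Rational(-1, 386)), -1) = Pow(Rational(-10002033, 386), -1) = Rational(-386, 10002033)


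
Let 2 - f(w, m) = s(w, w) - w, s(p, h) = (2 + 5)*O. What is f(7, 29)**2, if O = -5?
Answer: 1936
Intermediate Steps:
s(p, h) = -35 (s(p, h) = (2 + 5)*(-5) = 7*(-5) = -35)
f(w, m) = 37 + w (f(w, m) = 2 - (-35 - w) = 2 + (35 + w) = 37 + w)
f(7, 29)**2 = (37 + 7)**2 = 44**2 = 1936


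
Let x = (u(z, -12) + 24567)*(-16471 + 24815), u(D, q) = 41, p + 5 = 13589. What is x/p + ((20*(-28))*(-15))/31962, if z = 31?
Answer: 9766137592/646089 ≈ 15116.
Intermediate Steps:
p = 13584 (p = -5 + 13589 = 13584)
x = 205329152 (x = (41 + 24567)*(-16471 + 24815) = 24608*8344 = 205329152)
x/p + ((20*(-28))*(-15))/31962 = 205329152/13584 + ((20*(-28))*(-15))/31962 = 205329152*(1/13584) - 560*(-15)*(1/31962) = 12833072/849 + 8400*(1/31962) = 12833072/849 + 200/761 = 9766137592/646089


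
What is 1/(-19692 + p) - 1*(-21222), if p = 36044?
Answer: 347022145/16352 ≈ 21222.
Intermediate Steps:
1/(-19692 + p) - 1*(-21222) = 1/(-19692 + 36044) - 1*(-21222) = 1/16352 + 21222 = 347022145/16352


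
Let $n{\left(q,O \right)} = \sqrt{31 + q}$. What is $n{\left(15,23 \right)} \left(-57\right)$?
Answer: $- 57 \sqrt{46} \approx -386.59$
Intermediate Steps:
$n{\left(15,23 \right)} \left(-57\right) = \sqrt{31 + 15} \left(-57\right) = \sqrt{46} \left(-57\right) = - 57 \sqrt{46}$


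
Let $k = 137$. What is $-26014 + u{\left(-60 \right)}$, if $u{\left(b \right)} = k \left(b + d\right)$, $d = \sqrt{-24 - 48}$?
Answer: $-34234 + 822 i \sqrt{2} \approx -34234.0 + 1162.5 i$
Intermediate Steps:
$d = 6 i \sqrt{2}$ ($d = \sqrt{-72} = 6 i \sqrt{2} \approx 8.4853 i$)
$u{\left(b \right)} = 137 b + 822 i \sqrt{2}$ ($u{\left(b \right)} = 137 \left(b + 6 i \sqrt{2}\right) = 137 b + 822 i \sqrt{2}$)
$-26014 + u{\left(-60 \right)} = -26014 + \left(137 \left(-60\right) + 822 i \sqrt{2}\right) = -26014 - \left(8220 - 822 i \sqrt{2}\right) = -34234 + 822 i \sqrt{2}$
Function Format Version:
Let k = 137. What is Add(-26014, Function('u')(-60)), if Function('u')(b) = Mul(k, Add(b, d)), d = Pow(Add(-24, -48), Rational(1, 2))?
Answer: Add(-34234, Mul(822, I, Pow(2, Rational(1, 2)))) ≈ Add(-34234., Mul(1162.5, I))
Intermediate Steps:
d = Mul(6, I, Pow(2, Rational(1, 2))) (d = Pow(-72, Rational(1, 2)) = Mul(6, I, Pow(2, Rational(1, 2))) ≈ Mul(8.4853, I))
Function('u')(b) = Add(Mul(137, b), Mul(822, I, Pow(2, Rational(1, 2)))) (Function('u')(b) = Mul(137, Add(b, Mul(6, I, Pow(2, Rational(1, 2))))) = Add(Mul(137, b), Mul(822, I, Pow(2, Rational(1, 2)))))
Add(-26014, Function('u')(-60)) = Add(-26014, Add(Mul(137, -60), Mul(822, I, Pow(2, Rational(1, 2))))) = Add(-26014, Add(-8220, Mul(822, I, Pow(2, Rational(1, 2))))) = Add(-34234, Mul(822, I, Pow(2, Rational(1, 2))))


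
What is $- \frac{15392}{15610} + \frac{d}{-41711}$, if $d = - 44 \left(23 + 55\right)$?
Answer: $- \frac{294221096}{325554355} \approx -0.90375$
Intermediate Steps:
$d = -3432$ ($d = \left(-44\right) 78 = -3432$)
$- \frac{15392}{15610} + \frac{d}{-41711} = - \frac{15392}{15610} - \frac{3432}{-41711} = \left(-15392\right) \frac{1}{15610} - - \frac{3432}{41711} = - \frac{7696}{7805} + \frac{3432}{41711} = - \frac{294221096}{325554355}$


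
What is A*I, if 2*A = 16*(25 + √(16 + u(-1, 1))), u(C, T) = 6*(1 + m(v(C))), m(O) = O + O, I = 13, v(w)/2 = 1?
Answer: 2600 + 104*√46 ≈ 3305.4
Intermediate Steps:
v(w) = 2 (v(w) = 2*1 = 2)
m(O) = 2*O
u(C, T) = 30 (u(C, T) = 6*(1 + 2*2) = 6*(1 + 4) = 6*5 = 30)
A = 200 + 8*√46 (A = (16*(25 + √(16 + 30)))/2 = (16*(25 + √46))/2 = (400 + 16*√46)/2 = 200 + 8*√46 ≈ 254.26)
A*I = (200 + 8*√46)*13 = 2600 + 104*√46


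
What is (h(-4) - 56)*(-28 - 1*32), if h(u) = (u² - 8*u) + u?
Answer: 720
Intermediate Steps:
h(u) = u² - 7*u
(h(-4) - 56)*(-28 - 1*32) = (-4*(-7 - 4) - 56)*(-28 - 1*32) = (-4*(-11) - 56)*(-28 - 32) = (44 - 56)*(-60) = -12*(-60) = 720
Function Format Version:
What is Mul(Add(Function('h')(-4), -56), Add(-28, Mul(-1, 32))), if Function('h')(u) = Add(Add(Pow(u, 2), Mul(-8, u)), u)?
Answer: 720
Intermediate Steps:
Function('h')(u) = Add(Pow(u, 2), Mul(-7, u))
Mul(Add(Function('h')(-4), -56), Add(-28, Mul(-1, 32))) = Mul(Add(Mul(-4, Add(-7, -4)), -56), Add(-28, Mul(-1, 32))) = Mul(Add(Mul(-4, -11), -56), Add(-28, -32)) = Mul(Add(44, -56), -60) = Mul(-12, -60) = 720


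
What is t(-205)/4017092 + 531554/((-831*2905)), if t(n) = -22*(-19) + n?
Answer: -2134787127253/9697481028060 ≈ -0.22014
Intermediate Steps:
t(n) = 418 + n
t(-205)/4017092 + 531554/((-831*2905)) = (418 - 205)/4017092 + 531554/((-831*2905)) = 213*(1/4017092) + 531554/(-2414055) = 213/4017092 + 531554*(-1/2414055) = 213/4017092 - 531554/2414055 = -2134787127253/9697481028060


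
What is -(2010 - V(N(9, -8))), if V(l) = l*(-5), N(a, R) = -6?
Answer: -1980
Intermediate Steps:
V(l) = -5*l
-(2010 - V(N(9, -8))) = -(2010 - (-5)*(-6)) = -(2010 - 1*30) = -(2010 - 30) = -1*1980 = -1980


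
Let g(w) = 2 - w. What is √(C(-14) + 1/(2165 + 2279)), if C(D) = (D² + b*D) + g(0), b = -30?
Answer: √3051242623/2222 ≈ 24.860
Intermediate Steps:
C(D) = 2 + D² - 30*D (C(D) = (D² - 30*D) + (2 - 1*0) = (D² - 30*D) + (2 + 0) = (D² - 30*D) + 2 = 2 + D² - 30*D)
√(C(-14) + 1/(2165 + 2279)) = √((2 + (-14)² - 30*(-14)) + 1/(2165 + 2279)) = √((2 + 196 + 420) + 1/4444) = √(618 + 1/4444) = √(2746393/4444) = √3051242623/2222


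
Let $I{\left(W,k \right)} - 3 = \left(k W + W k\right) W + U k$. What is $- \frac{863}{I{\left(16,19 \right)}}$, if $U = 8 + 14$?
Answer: $- \frac{863}{10149} \approx -0.085033$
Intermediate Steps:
$U = 22$
$I{\left(W,k \right)} = 3 + 22 k + 2 k W^{2}$ ($I{\left(W,k \right)} = 3 + \left(\left(k W + W k\right) W + 22 k\right) = 3 + \left(\left(W k + W k\right) W + 22 k\right) = 3 + \left(2 W k W + 22 k\right) = 3 + \left(2 k W^{2} + 22 k\right) = 3 + \left(22 k + 2 k W^{2}\right) = 3 + 22 k + 2 k W^{2}$)
$- \frac{863}{I{\left(16,19 \right)}} = - \frac{863}{3 + 22 \cdot 19 + 2 \cdot 19 \cdot 16^{2}} = - \frac{863}{3 + 418 + 2 \cdot 19 \cdot 256} = - \frac{863}{3 + 418 + 9728} = - \frac{863}{10149}$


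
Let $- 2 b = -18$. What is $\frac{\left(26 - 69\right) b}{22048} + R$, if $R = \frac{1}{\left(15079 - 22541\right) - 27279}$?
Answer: $- \frac{13466815}{765969568} \approx -0.017581$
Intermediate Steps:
$b = 9$ ($b = \left(- \frac{1}{2}\right) \left(-18\right) = 9$)
$R = - \frac{1}{34741}$ ($R = \frac{1}{\left(15079 - 22541\right) - 27279} = \frac{1}{-7462 - 27279} = \frac{1}{-34741} = - \frac{1}{34741} \approx -2.8784 \cdot 10^{-5}$)
$\frac{\left(26 - 69\right) b}{22048} + R = \frac{\left(26 - 69\right) 9}{22048} - \frac{1}{34741} = \left(-43\right) 9 \cdot \frac{1}{22048} - \frac{1}{34741} = \left(-387\right) \frac{1}{22048} - \frac{1}{34741} = - \frac{387}{22048} - \frac{1}{34741} = - \frac{13466815}{765969568}$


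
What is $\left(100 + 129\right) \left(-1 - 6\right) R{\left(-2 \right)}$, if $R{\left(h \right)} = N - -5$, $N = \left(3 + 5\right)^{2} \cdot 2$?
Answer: $-213199$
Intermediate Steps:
$N = 128$ ($N = 8^{2} \cdot 2 = 64 \cdot 2 = 128$)
$R{\left(h \right)} = 133$ ($R{\left(h \right)} = 128 - -5 = 128 + 5 = 133$)
$\left(100 + 129\right) \left(-1 - 6\right) R{\left(-2 \right)} = \left(100 + 129\right) \left(-1 - 6\right) 133 = 229 \left(\left(-7\right) 133\right) = 229 \left(-931\right) = -213199$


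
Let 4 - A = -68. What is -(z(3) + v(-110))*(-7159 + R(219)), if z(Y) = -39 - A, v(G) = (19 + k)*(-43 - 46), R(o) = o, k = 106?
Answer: -77977840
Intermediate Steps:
A = 72 (A = 4 - 1*(-68) = 4 + 68 = 72)
v(G) = -11125 (v(G) = (19 + 106)*(-43 - 46) = 125*(-89) = -11125)
z(Y) = -111 (z(Y) = -39 - 1*72 = -39 - 72 = -111)
-(z(3) + v(-110))*(-7159 + R(219)) = -(-111 - 11125)*(-7159 + 219) = -(-11236)*(-6940) = -1*77977840 = -77977840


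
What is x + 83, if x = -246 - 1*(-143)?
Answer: -20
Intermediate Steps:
x = -103 (x = -246 + 143 = -103)
x + 83 = -103 + 83 = -20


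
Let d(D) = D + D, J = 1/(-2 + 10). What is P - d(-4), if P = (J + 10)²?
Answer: 7073/64 ≈ 110.52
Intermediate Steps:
J = ⅛ (J = 1/8 = ⅛ ≈ 0.12500)
d(D) = 2*D
P = 6561/64 (P = (⅛ + 10)² = (81/8)² = 6561/64 ≈ 102.52)
P - d(-4) = 6561/64 - 2*(-4) = 6561/64 - 1*(-8) = 6561/64 + 8 = 7073/64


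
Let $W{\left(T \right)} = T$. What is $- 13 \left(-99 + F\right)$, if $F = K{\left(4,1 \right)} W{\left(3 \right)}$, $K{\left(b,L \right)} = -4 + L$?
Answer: $1404$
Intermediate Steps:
$F = -9$ ($F = \left(-4 + 1\right) 3 = \left(-3\right) 3 = -9$)
$- 13 \left(-99 + F\right) = - 13 \left(-99 - 9\right) = \left(-13\right) \left(-108\right) = 1404$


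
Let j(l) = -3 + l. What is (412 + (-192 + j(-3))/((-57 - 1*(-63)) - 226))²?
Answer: 17048641/100 ≈ 1.7049e+5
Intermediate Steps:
(412 + (-192 + j(-3))/((-57 - 1*(-63)) - 226))² = (412 + (-192 + (-3 - 3))/((-57 - 1*(-63)) - 226))² = (412 + (-192 - 6)/((-57 + 63) - 226))² = (412 - 198/(6 - 226))² = (412 - 198/(-220))² = (412 - 198*(-1/220))² = (412 + 9/10)² = (4129/10)² = 17048641/100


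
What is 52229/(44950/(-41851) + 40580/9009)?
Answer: 19692195433911/1293359030 ≈ 15226.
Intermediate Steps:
52229/(44950/(-41851) + 40580/9009) = 52229/(44950*(-1/41851) + 40580*(1/9009)) = 52229/(-44950/41851 + 40580/9009) = 52229/(1293359030/377035659) = 52229*(377035659/1293359030) = 19692195433911/1293359030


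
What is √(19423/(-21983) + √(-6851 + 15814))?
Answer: √(-426975809 + 483252289*√8963)/21983 ≈ 9.6845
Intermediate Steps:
√(19423/(-21983) + √(-6851 + 15814)) = √(19423*(-1/21983) + √8963) = √(-19423/21983 + √8963)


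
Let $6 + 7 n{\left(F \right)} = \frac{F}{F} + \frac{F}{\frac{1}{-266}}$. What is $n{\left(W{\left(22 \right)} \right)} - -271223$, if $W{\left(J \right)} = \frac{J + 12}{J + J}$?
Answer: $\frac{20881855}{77} \approx 2.7119 \cdot 10^{5}$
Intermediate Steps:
$W{\left(J \right)} = \frac{12 + J}{2 J}$
$n{\left(F \right)} = - \frac{5}{7} - 38 F$ ($n{\left(F \right)} = - \frac{6}{7} + \frac{\frac{F}{F} + \frac{F}{\frac{1}{-266}}}{7} = - \frac{6}{7} + \frac{1 + \frac{F}{- \frac{1}{266}}}{7} = - \frac{6}{7} + \frac{1 + F \left(-266\right)}{7} = - \frac{6}{7} + \frac{1 - 266 F}{7} = - \frac{6}{7} - \left(- \frac{1}{7} + 38 F\right) = - \frac{5}{7} - 38 F$)
$n{\left(W{\left(22 \right)} \right)} - -271223 = \left(- \frac{5}{7} - 38 \frac{12 + 22}{2 \cdot 22}\right) - -271223 = \left(- \frac{5}{7} - 38 \cdot \frac{1}{2} \cdot \frac{1}{22} \cdot 34\right) + 271223 = \left(- \frac{5}{7} - \frac{323}{11}\right) + 271223 = - \frac{2316}{77} + 271223 = \frac{20881855}{77}$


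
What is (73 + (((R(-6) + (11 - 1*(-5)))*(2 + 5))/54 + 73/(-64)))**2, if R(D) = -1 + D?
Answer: 196588441/36864 ≈ 5332.8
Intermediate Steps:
(73 + (((R(-6) + (11 - 1*(-5)))*(2 + 5))/54 + 73/(-64)))**2 = (73 + ((((-1 - 6) + (11 - 1*(-5)))*(2 + 5))/54 + 73/(-64)))**2 = (73 + (((-7 + (11 + 5))*7)*(1/54) + 73*(-1/64)))**2 = (73 + (((-7 + 16)*7)*(1/54) - 73/64))**2 = (73 + ((9*7)*(1/54) - 73/64))**2 = (73 + (63*(1/54) - 73/64))**2 = (73 + (7/6 - 73/64))**2 = (73 + 5/192)**2 = (14021/192)**2 = 196588441/36864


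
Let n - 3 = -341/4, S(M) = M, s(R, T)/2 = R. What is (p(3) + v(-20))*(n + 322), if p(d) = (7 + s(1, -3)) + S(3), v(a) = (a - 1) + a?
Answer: -27811/4 ≈ -6952.8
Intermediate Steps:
s(R, T) = 2*R
n = -329/4 (n = 3 - 341/4 = -329/4 ≈ -82.250)
v(a) = -1 + 2*a (v(a) = (-1 + a) + a = -1 + 2*a)
p(d) = 12 (p(d) = (7 + 2*1) + 3 = (7 + 2) + 3 = 9 + 3 = 12)
(p(3) + v(-20))*(n + 322) = (12 + (-1 + 2*(-20)))*(-329/4 + 322) = (12 + (-1 - 40))*(959/4) = (12 - 41)*(959/4) = -29*959/4 = -27811/4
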